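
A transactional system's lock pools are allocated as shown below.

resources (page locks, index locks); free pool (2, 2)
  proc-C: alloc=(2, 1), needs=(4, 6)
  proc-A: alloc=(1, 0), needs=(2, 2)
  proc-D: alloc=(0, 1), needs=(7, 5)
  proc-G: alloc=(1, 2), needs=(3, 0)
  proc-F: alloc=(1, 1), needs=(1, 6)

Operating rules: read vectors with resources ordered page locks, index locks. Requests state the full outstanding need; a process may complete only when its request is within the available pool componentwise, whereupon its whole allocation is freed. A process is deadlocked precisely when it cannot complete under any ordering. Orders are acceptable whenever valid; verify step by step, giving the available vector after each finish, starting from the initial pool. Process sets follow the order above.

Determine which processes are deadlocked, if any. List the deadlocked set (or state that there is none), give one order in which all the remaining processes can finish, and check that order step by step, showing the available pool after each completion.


The deadlocked set is proc-C, proc-D and proc-F.
Key observation: even finishing proc-A, proc-G leaves just (4, 4) free — too little index locks for any of the remaining processes.
One completion order for the rest: proc-A, proc-G. Walking it through:
  pool = (2, 2)
  proc-A: need (2, 2) fits (2, 2); releases (1, 0), pool now (3, 2)
  proc-G: need (3, 0) fits (3, 2); releases (1, 2), pool now (4, 4)
The stuck group stays short no matter what:
  proc-C still needs (4, 6) but only (4, 4) is free — short on index locks
  proc-D still needs (7, 5) but only (4, 4) is free — short on page locks and index locks
  proc-F still needs (1, 6) but only (4, 4) is free — short on index locks


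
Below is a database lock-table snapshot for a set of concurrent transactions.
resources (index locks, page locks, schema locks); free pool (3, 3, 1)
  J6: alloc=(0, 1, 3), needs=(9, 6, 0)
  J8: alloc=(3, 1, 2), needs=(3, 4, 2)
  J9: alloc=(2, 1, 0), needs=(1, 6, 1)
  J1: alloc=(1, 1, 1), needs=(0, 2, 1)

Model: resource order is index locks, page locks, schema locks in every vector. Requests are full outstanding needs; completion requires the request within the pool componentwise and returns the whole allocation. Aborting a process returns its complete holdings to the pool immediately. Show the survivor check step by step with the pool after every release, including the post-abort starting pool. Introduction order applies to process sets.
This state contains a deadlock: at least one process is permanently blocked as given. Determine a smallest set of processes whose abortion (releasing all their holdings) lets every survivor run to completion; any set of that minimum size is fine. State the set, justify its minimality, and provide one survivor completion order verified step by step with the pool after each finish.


Abort J6.
Key observation: the returned (0, 1, 3) from J6 is what brings J9 — unrunnable before, under any order — into play at step 3.
Why nothing smaller works: aborting no one leaves the state deadlocked as given.
The survivors complete as J8, J1, J9. Check, step by step (starting from the post-abort pool):
  pool = (3, 4, 4)
  run J8 (needs (3, 4, 2), free (3, 4, 4)); after release of (3, 1, 2) the pool is (6, 5, 6)
  run J1 (needs (0, 2, 1), free (6, 5, 6)); after release of (1, 1, 1) the pool is (7, 6, 7)
  run J9 (needs (1, 6, 1), free (7, 6, 7)); after release of (2, 1, 0) the pool is (9, 7, 7)


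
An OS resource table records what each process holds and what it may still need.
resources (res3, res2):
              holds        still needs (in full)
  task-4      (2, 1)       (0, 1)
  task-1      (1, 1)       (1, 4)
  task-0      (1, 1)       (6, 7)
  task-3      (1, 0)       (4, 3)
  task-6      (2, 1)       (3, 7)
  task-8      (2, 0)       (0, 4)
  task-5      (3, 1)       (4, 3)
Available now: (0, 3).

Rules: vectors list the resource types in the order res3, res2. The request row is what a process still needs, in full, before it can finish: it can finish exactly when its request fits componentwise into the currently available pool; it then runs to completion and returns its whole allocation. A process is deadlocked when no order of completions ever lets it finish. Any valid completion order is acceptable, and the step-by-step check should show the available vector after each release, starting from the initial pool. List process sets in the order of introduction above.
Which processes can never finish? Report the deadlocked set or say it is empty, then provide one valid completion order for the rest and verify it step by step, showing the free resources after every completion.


Deadlocked set: task-0 and task-6.
Key observation: once task-4, task-8, task-3, task-1, task-5 finish, the pool peaks at (9, 6) — and every remaining process still needs more res2 than that.
A valid finishing order for the others: task-4, task-8, task-3, task-1, task-5. Walking it through:
  pool = (0, 3)
  run task-4 (needs (0, 1), free (0, 3)); after release of (2, 1) the pool is (2, 4)
  run task-8 (needs (0, 4), free (2, 4)); after release of (2, 0) the pool is (4, 4)
  run task-3 (needs (4, 3), free (4, 4)); after release of (1, 0) the pool is (5, 4)
  run task-1 (needs (1, 4), free (5, 4)); after release of (1, 1) the pool is (6, 5)
  run task-5 (needs (4, 3), free (6, 5)); after release of (3, 1) the pool is (9, 6)
The blocked processes can never fit:
  blocked: task-0 wants (6, 7), pool (9, 6) — not enough res2
  blocked: task-6 wants (3, 7), pool (9, 6) — not enough res2


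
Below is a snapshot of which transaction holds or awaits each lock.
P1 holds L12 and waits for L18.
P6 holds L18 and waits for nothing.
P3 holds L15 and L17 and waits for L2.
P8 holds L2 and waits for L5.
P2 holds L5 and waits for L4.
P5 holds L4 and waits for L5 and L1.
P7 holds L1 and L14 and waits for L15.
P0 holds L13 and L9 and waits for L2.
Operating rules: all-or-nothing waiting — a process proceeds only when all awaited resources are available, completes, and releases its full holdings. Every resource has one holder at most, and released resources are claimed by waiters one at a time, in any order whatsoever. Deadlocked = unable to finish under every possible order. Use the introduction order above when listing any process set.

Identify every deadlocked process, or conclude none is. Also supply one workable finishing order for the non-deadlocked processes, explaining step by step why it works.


Deadlocked: P3, P8, P2, P5, P7 and P0.
Key observation: the cycle P2 -> P5 -> P2 can never break — each member waits on the next; P3, P8 and P7 are caught in further circular waits and P0 waits into the deadlock from upstream.
The rest can finish in the order P6, P1.
Check, step by step:
  P6: no waits; runs immediately, freeing L18
  P1 waits on L18 — all released -> runs and releases L12


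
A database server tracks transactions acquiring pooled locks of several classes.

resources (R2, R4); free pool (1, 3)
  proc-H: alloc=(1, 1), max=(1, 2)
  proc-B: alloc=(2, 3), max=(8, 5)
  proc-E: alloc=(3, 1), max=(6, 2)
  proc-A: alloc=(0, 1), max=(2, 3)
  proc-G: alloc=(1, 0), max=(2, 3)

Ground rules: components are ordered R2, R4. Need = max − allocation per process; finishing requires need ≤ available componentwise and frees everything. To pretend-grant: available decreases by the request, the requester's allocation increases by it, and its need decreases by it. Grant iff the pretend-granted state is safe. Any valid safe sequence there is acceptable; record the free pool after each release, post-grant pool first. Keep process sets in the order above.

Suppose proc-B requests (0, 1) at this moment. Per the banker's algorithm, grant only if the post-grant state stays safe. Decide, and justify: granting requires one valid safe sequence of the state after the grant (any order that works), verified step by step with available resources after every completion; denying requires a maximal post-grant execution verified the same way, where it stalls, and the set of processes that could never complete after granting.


GRANT. The post-grant state is safe; one safe sequence: proc-H, proc-G, proc-A, proc-E, proc-B.
Key observation: granting shrinks the pool to (1, 2), yet proc-H still fits and the chain goes through.
Step-by-step check of the post-grant state:
  pool = (1, 2)
  proc-H: need (0, 1) fits (1, 2); releases (1, 1), pool now (2, 3)
  proc-G: need (1, 3) fits (2, 3); releases (1, 0), pool now (3, 3)
  proc-A: need (2, 2) fits (3, 3); releases (0, 1), pool now (3, 4)
  proc-E: need (3, 1) fits (3, 4); releases (3, 1), pool now (6, 5)
  proc-B: need (6, 1) fits (6, 5); releases (2, 4), pool now (8, 9)


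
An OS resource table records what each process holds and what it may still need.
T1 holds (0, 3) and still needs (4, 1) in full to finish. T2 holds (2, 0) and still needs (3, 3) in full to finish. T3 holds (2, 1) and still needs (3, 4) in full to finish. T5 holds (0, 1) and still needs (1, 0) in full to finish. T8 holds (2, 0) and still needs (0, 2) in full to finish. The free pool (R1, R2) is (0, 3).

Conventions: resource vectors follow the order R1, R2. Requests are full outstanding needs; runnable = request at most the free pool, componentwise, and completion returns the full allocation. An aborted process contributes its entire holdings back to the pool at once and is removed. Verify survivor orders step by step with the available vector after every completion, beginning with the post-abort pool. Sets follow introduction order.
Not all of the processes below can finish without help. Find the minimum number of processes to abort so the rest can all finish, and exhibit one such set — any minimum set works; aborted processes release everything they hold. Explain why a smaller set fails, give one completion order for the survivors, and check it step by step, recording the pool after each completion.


Abort T2.
Key observation: T1 had no path to completion before; after the abort of T2 ((2, 0) returned), step 3 is where it fits.
No smaller set exists: with zero aborts the deadlock remains.
Survivors finish in the order: T5, T8, T1, T3. Check, step by step (pool after the aborts first):
  pool = (2, 3)
  T5: need (1, 0) fits (2, 3); releases (0, 1), pool now (2, 4)
  T8: need (0, 2) fits (2, 4); releases (2, 0), pool now (4, 4)
  T1: need (4, 1) fits (4, 4); releases (0, 3), pool now (4, 7)
  T3: need (3, 4) fits (4, 7); releases (2, 1), pool now (6, 8)


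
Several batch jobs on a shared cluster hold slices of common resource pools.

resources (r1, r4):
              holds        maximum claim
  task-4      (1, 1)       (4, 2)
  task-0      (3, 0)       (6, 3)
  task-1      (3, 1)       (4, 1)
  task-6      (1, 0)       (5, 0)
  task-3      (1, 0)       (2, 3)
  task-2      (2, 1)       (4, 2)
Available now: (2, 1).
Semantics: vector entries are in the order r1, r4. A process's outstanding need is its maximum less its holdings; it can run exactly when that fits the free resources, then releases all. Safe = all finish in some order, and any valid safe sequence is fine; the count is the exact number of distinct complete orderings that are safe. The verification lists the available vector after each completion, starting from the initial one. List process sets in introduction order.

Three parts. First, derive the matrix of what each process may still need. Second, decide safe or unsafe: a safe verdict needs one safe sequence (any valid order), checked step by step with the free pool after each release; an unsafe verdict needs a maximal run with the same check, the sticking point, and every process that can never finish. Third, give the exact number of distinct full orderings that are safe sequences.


(1) Need matrix, components ordered r1, r4:
  task-4: (3, 1)
  task-0: (3, 3)
  task-1: (1, 0)
  task-6: (4, 0)
  task-3: (1, 3)
  task-2: (2, 1)
(2) SAFE, for example via the order task-1, task-4, task-3, task-6, task-2, task-0.
Key observation: at task-3 the run first touches a limit — (1, 3) against (6, 3), exact on a resource it actually requests.
Check, step by step:
  pool = (2, 1)
  task-1: need (1, 0) fits (2, 1); releases (3, 1), pool now (5, 2)
  task-4: need (3, 1) fits (5, 2); releases (1, 1), pool now (6, 3)
  task-3: need (1, 3) fits (6, 3); releases (1, 0), pool now (7, 3)
  task-6: need (4, 0) fits (7, 3); releases (1, 0), pool now (8, 3)
  task-2: need (2, 1) fits (8, 3); releases (2, 1), pool now (10, 4)
  task-0: need (3, 3) fits (10, 4); releases (3, 0), pool now (13, 4)
(3) Precisely 120 of the possible complete orderings are safe sequences.


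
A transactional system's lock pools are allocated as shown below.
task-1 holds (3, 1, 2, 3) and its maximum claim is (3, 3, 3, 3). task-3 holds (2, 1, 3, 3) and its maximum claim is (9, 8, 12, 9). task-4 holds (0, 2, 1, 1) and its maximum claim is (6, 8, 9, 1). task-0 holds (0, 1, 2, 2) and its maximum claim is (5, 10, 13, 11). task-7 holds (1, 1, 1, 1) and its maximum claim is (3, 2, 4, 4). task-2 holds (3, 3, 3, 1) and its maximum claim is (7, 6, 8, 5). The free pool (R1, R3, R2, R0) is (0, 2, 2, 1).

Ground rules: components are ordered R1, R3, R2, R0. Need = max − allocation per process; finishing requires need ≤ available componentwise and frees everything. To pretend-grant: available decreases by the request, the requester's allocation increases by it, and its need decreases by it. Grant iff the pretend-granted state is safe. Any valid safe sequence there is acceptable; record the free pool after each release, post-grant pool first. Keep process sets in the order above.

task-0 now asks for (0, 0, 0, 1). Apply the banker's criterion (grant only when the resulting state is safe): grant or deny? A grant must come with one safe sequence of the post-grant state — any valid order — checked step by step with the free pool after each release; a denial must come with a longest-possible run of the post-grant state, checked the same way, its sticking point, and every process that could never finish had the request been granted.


GRANT — the state after the grant stays safe, e.g. via task-1, task-7, task-2, task-4, task-3, task-0.
Key observation: (0, 2, 2, 0) free after granting still covers task-1 first, and each release covers the next.
Verifying the post-grant state step by step:
  pool = (0, 2, 2, 0)
  task-1: need (0, 2, 1, 0) fits (0, 2, 2, 0); releases (3, 1, 2, 3), pool now (3, 3, 4, 3)
  task-7: need (2, 1, 3, 3) fits (3, 3, 4, 3); releases (1, 1, 1, 1), pool now (4, 4, 5, 4)
  task-2: need (4, 3, 5, 4) fits (4, 4, 5, 4); releases (3, 3, 3, 1), pool now (7, 7, 8, 5)
  task-4: need (6, 6, 8, 0) fits (7, 7, 8, 5); releases (0, 2, 1, 1), pool now (7, 9, 9, 6)
  task-3: need (7, 7, 9, 6) fits (7, 9, 9, 6); releases (2, 1, 3, 3), pool now (9, 10, 12, 9)
  task-0: need (5, 9, 11, 8) fits (9, 10, 12, 9); releases (0, 1, 2, 3), pool now (9, 11, 14, 12)


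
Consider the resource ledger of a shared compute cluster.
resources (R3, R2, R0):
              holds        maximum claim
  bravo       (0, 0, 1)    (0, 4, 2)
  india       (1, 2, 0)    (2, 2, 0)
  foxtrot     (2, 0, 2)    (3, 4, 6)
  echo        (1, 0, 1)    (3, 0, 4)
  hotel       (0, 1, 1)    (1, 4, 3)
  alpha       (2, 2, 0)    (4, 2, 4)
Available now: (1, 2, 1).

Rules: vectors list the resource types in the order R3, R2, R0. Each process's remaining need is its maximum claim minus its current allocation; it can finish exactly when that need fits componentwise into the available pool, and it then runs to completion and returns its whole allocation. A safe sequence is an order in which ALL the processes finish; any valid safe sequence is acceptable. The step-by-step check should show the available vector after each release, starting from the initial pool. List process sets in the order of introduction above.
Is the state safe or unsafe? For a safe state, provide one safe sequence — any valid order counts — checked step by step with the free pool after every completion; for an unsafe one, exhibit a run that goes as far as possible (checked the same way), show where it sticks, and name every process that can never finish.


The state is SAFE; one workable sequence: india, bravo, hotel, echo, alpha, foxtrot.
Key observation: at india the run first touches a limit — (1, 0, 0) against (1, 2, 1), exact on a resource it actually requests.
Verifying each step:
  pool = (1, 2, 1)
  india needs (1, 0, 0) <= (1, 2, 1) -> finishes; pool += (1, 2, 0) = (2, 4, 1)
  bravo needs (0, 4, 1) <= (2, 4, 1) -> finishes; pool += (0, 0, 1) = (2, 4, 2)
  hotel needs (1, 3, 2) <= (2, 4, 2) -> finishes; pool += (0, 1, 1) = (2, 5, 3)
  echo needs (2, 0, 3) <= (2, 5, 3) -> finishes; pool += (1, 0, 1) = (3, 5, 4)
  alpha needs (2, 0, 4) <= (3, 5, 4) -> finishes; pool += (2, 2, 0) = (5, 7, 4)
  foxtrot needs (1, 4, 4) <= (5, 7, 4) -> finishes; pool += (2, 0, 2) = (7, 7, 6)


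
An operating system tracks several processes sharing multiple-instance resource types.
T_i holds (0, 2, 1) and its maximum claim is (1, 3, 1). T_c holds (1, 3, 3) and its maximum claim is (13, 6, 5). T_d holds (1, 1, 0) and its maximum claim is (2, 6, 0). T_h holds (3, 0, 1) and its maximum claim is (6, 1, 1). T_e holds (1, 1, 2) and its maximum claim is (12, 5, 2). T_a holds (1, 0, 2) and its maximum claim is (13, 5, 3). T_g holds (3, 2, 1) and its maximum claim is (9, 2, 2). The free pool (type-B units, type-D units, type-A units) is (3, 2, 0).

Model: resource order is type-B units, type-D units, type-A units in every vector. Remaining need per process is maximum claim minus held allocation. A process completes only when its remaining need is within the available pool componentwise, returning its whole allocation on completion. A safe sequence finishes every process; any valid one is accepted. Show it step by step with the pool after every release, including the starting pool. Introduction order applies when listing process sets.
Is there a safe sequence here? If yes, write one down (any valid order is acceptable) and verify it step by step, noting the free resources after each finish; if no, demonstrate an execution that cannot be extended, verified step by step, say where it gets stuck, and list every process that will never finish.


UNSAFE — no complete ordering exists.
Key observation: no order helps: past T_h, T_g, T_i, T_d, the free pool tops out at (10, 7, 3), below what each blocked process needs in type-B units.
The run T_h, T_g, T_i, T_d cannot be extended any further. Step-by-step check:
  pool = (3, 2, 0)
  T_h needs (3, 1, 0) <= (3, 2, 0) -> finishes; pool += (3, 0, 1) = (6, 2, 1)
  T_g needs (6, 0, 1) <= (6, 2, 1) -> finishes; pool += (3, 2, 1) = (9, 4, 2)
  T_i needs (1, 1, 0) <= (9, 4, 2) -> finishes; pool += (0, 2, 1) = (9, 6, 3)
  T_d needs (1, 5, 0) <= (9, 6, 3) -> finishes; pool += (1, 1, 0) = (10, 7, 3)
  T_c cannot run: need (12, 3, 2) vs free (10, 7, 3) (insufficient type-B units)
  T_e cannot run: need (11, 4, 0) vs free (10, 7, 3) (insufficient type-B units)
  T_a cannot run: need (12, 5, 1) vs free (10, 7, 3) (insufficient type-B units)
Permanently blocked: T_c, T_e and T_a.


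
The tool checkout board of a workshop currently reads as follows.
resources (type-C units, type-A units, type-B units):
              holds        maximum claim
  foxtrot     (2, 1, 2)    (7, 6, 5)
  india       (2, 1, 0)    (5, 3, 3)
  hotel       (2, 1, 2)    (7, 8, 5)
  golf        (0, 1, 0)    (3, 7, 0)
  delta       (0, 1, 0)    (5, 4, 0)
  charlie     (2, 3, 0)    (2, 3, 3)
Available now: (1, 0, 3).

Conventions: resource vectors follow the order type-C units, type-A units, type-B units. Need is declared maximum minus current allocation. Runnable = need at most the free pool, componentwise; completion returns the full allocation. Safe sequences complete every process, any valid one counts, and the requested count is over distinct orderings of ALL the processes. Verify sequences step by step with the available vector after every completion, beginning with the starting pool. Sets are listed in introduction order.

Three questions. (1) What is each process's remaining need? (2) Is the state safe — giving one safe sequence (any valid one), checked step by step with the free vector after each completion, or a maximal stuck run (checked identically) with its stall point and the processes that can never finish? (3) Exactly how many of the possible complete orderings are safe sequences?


(1) Remaining need (order type-C units, type-A units, type-B units):
  foxtrot: (5, 5, 3)
  india: (3, 2, 3)
  hotel: (5, 7, 3)
  golf: (3, 6, 0)
  delta: (5, 3, 0)
  charlie: (0, 0, 3)
(2) The state is SAFE; one workable sequence: charlie, india, delta, foxtrot, golf, hotel.
Key observation: at charlie the run first touches a limit — (0, 0, 3) against (1, 0, 3), exact on a resource it actually requests.
Step-by-step check:
  pool = (1, 0, 3)
  charlie: need (0, 0, 3) fits (1, 0, 3); releases (2, 3, 0), pool now (3, 3, 3)
  india: need (3, 2, 3) fits (3, 3, 3); releases (2, 1, 0), pool now (5, 4, 3)
  delta: need (5, 3, 0) fits (5, 4, 3); releases (0, 1, 0), pool now (5, 5, 3)
  foxtrot: need (5, 5, 3) fits (5, 5, 3); releases (2, 1, 2), pool now (7, 6, 5)
  golf: need (3, 6, 0) fits (7, 6, 5); releases (0, 1, 0), pool now (7, 7, 5)
  hotel: need (5, 7, 3) fits (7, 7, 5); releases (2, 1, 2), pool now (9, 8, 7)
(3) The exact count: 1 of the possible complete orderings is a safe sequence.


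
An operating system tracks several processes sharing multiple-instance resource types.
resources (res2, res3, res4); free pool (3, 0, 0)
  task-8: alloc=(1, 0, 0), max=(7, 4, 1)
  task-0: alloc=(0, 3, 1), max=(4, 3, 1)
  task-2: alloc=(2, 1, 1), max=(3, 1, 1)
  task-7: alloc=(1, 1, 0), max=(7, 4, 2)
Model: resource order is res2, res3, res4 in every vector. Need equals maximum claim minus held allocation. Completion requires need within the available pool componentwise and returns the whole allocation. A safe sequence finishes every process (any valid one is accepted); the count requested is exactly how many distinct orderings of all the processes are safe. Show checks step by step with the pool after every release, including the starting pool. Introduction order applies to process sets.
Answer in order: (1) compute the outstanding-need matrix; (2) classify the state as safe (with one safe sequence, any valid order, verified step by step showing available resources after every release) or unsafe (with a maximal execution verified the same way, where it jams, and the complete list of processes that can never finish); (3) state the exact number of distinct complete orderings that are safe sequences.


(1) Need matrix, components ordered res2, res3, res4:
  task-8: (6, 4, 1)
  task-0: (4, 0, 0)
  task-2: (1, 0, 0)
  task-7: (6, 3, 2)
(2) UNSAFE.
Key observation: task-2, task-0 can finish, but then (5, 4, 2) is all there is, and the blocked group's res2 demands exceed it.
Going as far as possible: task-2, task-0; after that, nothing fits. Check, step by step:
  pool = (3, 0, 0)
  run task-2 (needs (1, 0, 0), free (3, 0, 0)); after release of (2, 1, 1) the pool is (5, 1, 1)
  run task-0 (needs (4, 0, 0), free (5, 1, 1)); after release of (0, 3, 1) the pool is (5, 4, 2)
  blocked: task-8 wants (6, 4, 1), pool (5, 4, 2) — not enough res2
  blocked: task-7 wants (6, 3, 2), pool (5, 4, 2) — not enough res2
Never able to finish: task-8 and task-7.
(3) Precisely 0 of the possible complete orderings are safe sequences.


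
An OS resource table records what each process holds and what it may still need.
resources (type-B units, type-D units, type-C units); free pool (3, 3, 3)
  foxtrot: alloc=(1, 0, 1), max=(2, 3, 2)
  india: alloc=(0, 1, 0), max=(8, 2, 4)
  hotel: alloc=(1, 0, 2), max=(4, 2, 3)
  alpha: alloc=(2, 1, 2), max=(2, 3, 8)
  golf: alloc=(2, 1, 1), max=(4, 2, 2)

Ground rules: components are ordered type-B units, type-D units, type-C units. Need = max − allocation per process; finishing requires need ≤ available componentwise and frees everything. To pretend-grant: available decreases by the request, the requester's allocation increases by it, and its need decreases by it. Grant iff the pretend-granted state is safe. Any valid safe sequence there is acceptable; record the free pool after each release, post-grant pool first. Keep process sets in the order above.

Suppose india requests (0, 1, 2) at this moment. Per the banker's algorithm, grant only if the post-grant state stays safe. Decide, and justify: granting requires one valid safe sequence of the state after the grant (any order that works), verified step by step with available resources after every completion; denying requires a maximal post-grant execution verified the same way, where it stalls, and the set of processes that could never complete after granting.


DENY — the pretend-granted state is unsafe.
Key observation: after golf, hotel, foxtrot the pool peaks at (7, 3, 5), and each blocked process is short somewhere: india on type-B units; alpha on type-C units.
On the post-grant state, golf, hotel, foxtrot is a maximal run — nothing extends it. Verifying each step:
  pool = (3, 2, 1)
  run golf (needs (2, 1, 1), free (3, 2, 1)); after release of (2, 1, 1) the pool is (5, 3, 2)
  run hotel (needs (3, 2, 1), free (5, 3, 2)); after release of (1, 0, 2) the pool is (6, 3, 4)
  run foxtrot (needs (1, 3, 1), free (6, 3, 4)); after release of (1, 0, 1) the pool is (7, 3, 5)
  blocked: india wants (8, 0, 2), pool (7, 3, 5) — not enough type-B units
  blocked: alpha wants (0, 2, 6), pool (7, 3, 5) — not enough type-C units
Processes that could never finish after the grant: india and alpha.


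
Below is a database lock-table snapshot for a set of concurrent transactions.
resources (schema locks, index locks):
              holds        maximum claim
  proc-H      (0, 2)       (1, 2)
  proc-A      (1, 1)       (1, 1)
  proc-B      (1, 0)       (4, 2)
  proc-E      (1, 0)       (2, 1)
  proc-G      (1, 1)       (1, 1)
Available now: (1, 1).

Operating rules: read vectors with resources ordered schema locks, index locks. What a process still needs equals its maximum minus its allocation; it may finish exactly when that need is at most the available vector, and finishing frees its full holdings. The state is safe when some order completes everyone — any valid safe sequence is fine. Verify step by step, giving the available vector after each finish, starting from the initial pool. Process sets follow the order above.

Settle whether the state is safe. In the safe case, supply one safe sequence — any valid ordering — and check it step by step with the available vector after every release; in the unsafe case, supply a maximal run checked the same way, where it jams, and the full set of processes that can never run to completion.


The state is SAFE; one workable sequence: proc-G, proc-A, proc-E, proc-B, proc-H.
Key observation: no step in this order meets a requested resource exactly; the smallest headroom is 1, first reached at proc-B (need (3, 2), pool (4, 3)).
Check, step by step:
  pool = (1, 1)
  proc-G: need (0, 0) fits (1, 1); releases (1, 1), pool now (2, 2)
  proc-A: need (0, 0) fits (2, 2); releases (1, 1), pool now (3, 3)
  proc-E: need (1, 1) fits (3, 3); releases (1, 0), pool now (4, 3)
  proc-B: need (3, 2) fits (4, 3); releases (1, 0), pool now (5, 3)
  proc-H: need (1, 0) fits (5, 3); releases (0, 2), pool now (5, 5)


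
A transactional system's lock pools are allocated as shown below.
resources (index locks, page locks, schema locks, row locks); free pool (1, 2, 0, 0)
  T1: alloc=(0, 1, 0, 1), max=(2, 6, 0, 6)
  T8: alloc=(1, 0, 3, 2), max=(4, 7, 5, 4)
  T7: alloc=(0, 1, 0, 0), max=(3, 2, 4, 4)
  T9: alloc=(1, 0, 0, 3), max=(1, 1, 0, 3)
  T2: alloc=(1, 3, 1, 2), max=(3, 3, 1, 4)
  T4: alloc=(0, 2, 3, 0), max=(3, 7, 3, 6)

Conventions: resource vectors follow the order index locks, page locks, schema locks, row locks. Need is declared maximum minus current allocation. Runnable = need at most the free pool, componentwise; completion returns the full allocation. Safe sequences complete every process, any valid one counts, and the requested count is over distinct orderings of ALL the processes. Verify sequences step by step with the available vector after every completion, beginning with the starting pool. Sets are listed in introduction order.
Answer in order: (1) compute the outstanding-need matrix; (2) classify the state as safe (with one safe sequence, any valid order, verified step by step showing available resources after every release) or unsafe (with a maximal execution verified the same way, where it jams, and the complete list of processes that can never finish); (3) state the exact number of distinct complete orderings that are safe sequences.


(1) Outstanding need per process (order index locks, page locks, schema locks, row locks):
  T1: (2, 5, 0, 5)
  T8: (3, 7, 2, 2)
  T7: (3, 1, 4, 4)
  T9: (0, 1, 0, 0)
  T2: (2, 0, 0, 2)
  T4: (3, 5, 0, 6)
(2) SAFE, for example via the order T9, T2, T1, T4, T8, T7.
Key observation: reading the order forward, T2 is the first process whose need (2, 0, 0, 2) meets the free pool (2, 2, 0, 3) exactly on a resource it requests.
Verifying each step:
  pool = (1, 2, 0, 0)
  T9 needs (0, 1, 0, 0) <= (1, 2, 0, 0) -> finishes; pool += (1, 0, 0, 3) = (2, 2, 0, 3)
  T2 needs (2, 0, 0, 2) <= (2, 2, 0, 3) -> finishes; pool += (1, 3, 1, 2) = (3, 5, 1, 5)
  T1 needs (2, 5, 0, 5) <= (3, 5, 1, 5) -> finishes; pool += (0, 1, 0, 1) = (3, 6, 1, 6)
  T4 needs (3, 5, 0, 6) <= (3, 6, 1, 6) -> finishes; pool += (0, 2, 3, 0) = (3, 8, 4, 6)
  T8 needs (3, 7, 2, 2) <= (3, 8, 4, 6) -> finishes; pool += (1, 0, 3, 2) = (4, 8, 7, 8)
  T7 needs (3, 1, 4, 4) <= (4, 8, 7, 8) -> finishes; pool += (0, 1, 0, 0) = (4, 9, 7, 8)
(3) Exactly 2 of the possible complete orderings are safe sequences.


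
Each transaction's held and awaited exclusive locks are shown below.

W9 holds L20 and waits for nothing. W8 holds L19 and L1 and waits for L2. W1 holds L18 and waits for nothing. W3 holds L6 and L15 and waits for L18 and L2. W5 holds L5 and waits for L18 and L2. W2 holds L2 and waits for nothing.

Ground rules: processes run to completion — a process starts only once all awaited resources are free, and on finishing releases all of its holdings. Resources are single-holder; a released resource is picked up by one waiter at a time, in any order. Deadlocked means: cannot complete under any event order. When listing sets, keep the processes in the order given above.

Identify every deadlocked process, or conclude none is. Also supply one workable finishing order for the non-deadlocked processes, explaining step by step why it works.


The deadlocked set is empty.
Key observation: although several processes wait, no cycle exists — each chain bottoms out at a free runner.
A valid finishing order for the others: W1, W2, W8, W3, W9, W5.
Check, step by step:
  run W1 (it waits on nothing); releases L18
  run W2 (it waits on nothing); releases L2
  W8: everything it awaited (L2) is free; runs, freeing L19 and L1
  W3: everything it awaited (L18 and L2) is free; runs, freeing L6 and L15
  run W9 (it waits on nothing); releases L20
  W5: everything it awaited (L18 and L2) is free; runs, freeing L5


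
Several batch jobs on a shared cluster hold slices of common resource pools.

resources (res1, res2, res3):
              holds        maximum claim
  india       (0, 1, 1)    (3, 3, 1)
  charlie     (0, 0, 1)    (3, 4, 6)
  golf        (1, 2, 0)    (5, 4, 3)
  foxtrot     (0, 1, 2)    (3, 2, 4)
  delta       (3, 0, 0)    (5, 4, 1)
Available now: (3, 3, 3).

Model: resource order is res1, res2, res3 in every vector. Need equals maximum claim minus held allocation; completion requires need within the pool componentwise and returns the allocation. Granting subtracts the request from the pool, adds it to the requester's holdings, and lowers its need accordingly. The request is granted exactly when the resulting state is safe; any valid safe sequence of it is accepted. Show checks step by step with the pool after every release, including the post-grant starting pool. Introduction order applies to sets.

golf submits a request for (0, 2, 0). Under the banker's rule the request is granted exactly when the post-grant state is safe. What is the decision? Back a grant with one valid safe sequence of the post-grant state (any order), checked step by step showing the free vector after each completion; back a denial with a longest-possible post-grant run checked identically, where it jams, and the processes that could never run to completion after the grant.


DENY: after the grant no complete ordering would exist.
Key observation: after foxtrot, india the pool peaks at (3, 3, 6), and each blocked process is short somewhere: charlie on res2; golf on res1; delta on res2.
Pretend the grant happened; the run foxtrot, india goes as far as possible. Check, step by step:
  pool = (3, 1, 3)
  run foxtrot (needs (3, 1, 2), free (3, 1, 3)); after release of (0, 1, 2) the pool is (3, 2, 5)
  run india (needs (3, 2, 0), free (3, 2, 5)); after release of (0, 1, 1) the pool is (3, 3, 6)
  blocked: charlie wants (3, 4, 5), pool (3, 3, 6) — not enough res2
  blocked: golf wants (4, 0, 3), pool (3, 3, 6) — not enough res1
  blocked: delta wants (2, 4, 1), pool (3, 3, 6) — not enough res2
Processes that could never finish after the grant: charlie, golf and delta.


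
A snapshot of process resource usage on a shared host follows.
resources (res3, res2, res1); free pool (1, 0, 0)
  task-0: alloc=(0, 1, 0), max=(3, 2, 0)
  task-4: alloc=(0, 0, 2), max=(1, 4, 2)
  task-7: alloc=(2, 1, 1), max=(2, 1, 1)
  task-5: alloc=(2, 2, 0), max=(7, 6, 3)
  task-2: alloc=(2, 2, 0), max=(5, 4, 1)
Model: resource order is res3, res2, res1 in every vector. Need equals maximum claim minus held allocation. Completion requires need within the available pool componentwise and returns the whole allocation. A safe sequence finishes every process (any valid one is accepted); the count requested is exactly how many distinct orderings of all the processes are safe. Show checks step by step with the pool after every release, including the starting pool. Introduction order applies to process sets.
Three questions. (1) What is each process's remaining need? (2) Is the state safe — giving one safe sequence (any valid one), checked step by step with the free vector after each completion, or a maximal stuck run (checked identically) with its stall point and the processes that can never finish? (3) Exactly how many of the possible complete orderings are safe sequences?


(1) Remaining need (order res3, res2, res1):
  task-0: (3, 1, 0)
  task-4: (1, 4, 0)
  task-7: (0, 0, 0)
  task-5: (5, 4, 3)
  task-2: (3, 2, 1)
(2) SAFE, for example via the order task-7, task-0, task-2, task-4, task-5.
Key observation: at task-0 the run first touches a limit — (3, 1, 0) against (3, 1, 1), exact on a resource it actually requests.
Verifying each step:
  pool = (1, 0, 0)
  task-7 needs (0, 0, 0) <= (1, 0, 0) -> finishes; pool += (2, 1, 1) = (3, 1, 1)
  task-0 needs (3, 1, 0) <= (3, 1, 1) -> finishes; pool += (0, 1, 0) = (3, 2, 1)
  task-2 needs (3, 2, 1) <= (3, 2, 1) -> finishes; pool += (2, 2, 0) = (5, 4, 1)
  task-4 needs (1, 4, 0) <= (5, 4, 1) -> finishes; pool += (0, 0, 2) = (5, 4, 3)
  task-5 needs (5, 4, 3) <= (5, 4, 3) -> finishes; pool += (2, 2, 0) = (7, 6, 3)
(3) The exact count: 1 of the possible complete orderings is a safe sequence.


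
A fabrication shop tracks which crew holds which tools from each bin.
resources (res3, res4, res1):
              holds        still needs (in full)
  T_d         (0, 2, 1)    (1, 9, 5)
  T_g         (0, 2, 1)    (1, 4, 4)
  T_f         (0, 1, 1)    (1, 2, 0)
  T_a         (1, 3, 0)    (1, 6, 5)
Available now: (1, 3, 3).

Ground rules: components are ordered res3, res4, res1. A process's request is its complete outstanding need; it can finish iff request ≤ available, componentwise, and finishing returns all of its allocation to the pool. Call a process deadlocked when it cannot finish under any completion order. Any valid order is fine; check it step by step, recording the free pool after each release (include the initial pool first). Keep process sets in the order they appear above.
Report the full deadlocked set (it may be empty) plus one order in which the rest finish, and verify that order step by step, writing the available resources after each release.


The deadlocked set is empty.
Key observation: beginning at T_f, releases accumulate fast enough that every process eventually fits.
A valid finishing order for the others: T_f, T_g, T_a, T_d. Verifying each step:
  pool = (1, 3, 3)
  run T_f (needs (1, 2, 0), free (1, 3, 3)); after release of (0, 1, 1) the pool is (1, 4, 4)
  run T_g (needs (1, 4, 4), free (1, 4, 4)); after release of (0, 2, 1) the pool is (1, 6, 5)
  run T_a (needs (1, 6, 5), free (1, 6, 5)); after release of (1, 3, 0) the pool is (2, 9, 5)
  run T_d (needs (1, 9, 5), free (2, 9, 5)); after release of (0, 2, 1) the pool is (2, 11, 6)


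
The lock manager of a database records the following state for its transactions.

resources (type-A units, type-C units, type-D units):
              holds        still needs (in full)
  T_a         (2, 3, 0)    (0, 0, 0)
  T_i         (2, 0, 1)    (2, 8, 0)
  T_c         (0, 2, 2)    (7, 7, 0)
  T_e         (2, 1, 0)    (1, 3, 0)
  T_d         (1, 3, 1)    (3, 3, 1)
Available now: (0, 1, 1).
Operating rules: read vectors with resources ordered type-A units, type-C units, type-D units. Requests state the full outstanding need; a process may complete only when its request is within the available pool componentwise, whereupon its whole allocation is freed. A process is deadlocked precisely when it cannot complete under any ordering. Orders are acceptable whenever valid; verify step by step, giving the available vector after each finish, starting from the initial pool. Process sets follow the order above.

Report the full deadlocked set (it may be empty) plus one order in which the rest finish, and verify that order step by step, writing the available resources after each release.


The deadlocked set is empty.
Key observation: no deadlock: T_a fits now, and the freed resources carry the rest through.
One completion order for the rest: T_a, T_e, T_d, T_i, T_c. Verifying each step:
  pool = (0, 1, 1)
  T_a needs (0, 0, 0) <= (0, 1, 1) -> finishes; pool += (2, 3, 0) = (2, 4, 1)
  T_e needs (1, 3, 0) <= (2, 4, 1) -> finishes; pool += (2, 1, 0) = (4, 5, 1)
  T_d needs (3, 3, 1) <= (4, 5, 1) -> finishes; pool += (1, 3, 1) = (5, 8, 2)
  T_i needs (2, 8, 0) <= (5, 8, 2) -> finishes; pool += (2, 0, 1) = (7, 8, 3)
  T_c needs (7, 7, 0) <= (7, 8, 3) -> finishes; pool += (0, 2, 2) = (7, 10, 5)


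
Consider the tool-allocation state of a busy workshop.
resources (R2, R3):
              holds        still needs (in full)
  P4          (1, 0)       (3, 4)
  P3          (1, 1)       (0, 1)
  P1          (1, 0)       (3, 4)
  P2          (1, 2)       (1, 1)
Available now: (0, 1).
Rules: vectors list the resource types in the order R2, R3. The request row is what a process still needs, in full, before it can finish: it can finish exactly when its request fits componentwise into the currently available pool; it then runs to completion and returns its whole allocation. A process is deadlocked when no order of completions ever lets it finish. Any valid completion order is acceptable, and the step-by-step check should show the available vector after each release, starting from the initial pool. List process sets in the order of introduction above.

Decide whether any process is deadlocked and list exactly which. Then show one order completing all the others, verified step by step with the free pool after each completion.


The deadlocked set is P4 and P1.
Key observation: even finishing P3, P2 leaves just (2, 4) free — too little R2 for any of the remaining processes.
The rest can finish in the order P3, P2. Step-by-step check:
  pool = (0, 1)
  run P3 (needs (0, 1), free (0, 1)); after release of (1, 1) the pool is (1, 2)
  run P2 (needs (1, 1), free (1, 2)); after release of (1, 2) the pool is (2, 4)
The stuck group stays short no matter what:
  P4 still needs (3, 4) but only (2, 4) is free — short on R2
  P1 still needs (3, 4) but only (2, 4) is free — short on R2


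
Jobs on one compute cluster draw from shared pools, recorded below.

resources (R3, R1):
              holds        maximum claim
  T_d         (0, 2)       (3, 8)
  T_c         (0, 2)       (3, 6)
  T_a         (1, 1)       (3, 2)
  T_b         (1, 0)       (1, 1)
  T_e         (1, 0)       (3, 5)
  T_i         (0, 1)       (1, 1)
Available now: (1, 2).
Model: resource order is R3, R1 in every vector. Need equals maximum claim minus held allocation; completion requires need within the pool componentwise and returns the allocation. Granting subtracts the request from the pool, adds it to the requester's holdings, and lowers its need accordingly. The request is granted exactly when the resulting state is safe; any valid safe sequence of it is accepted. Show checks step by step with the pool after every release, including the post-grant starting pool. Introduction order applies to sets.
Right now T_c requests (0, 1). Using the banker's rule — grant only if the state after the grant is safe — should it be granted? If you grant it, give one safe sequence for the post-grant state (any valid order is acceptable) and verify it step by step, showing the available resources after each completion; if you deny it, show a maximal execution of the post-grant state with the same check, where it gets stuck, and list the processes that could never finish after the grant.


GRANT: granting preserves safety; a valid post-grant sequence is T_i, T_b, T_a, T_c, T_e, T_d.
Key observation: (1, 1) free after granting still covers T_i first, and each release covers the next.
Verifying the post-grant state step by step:
  pool = (1, 1)
  T_i: need (1, 0) fits (1, 1); releases (0, 1), pool now (1, 2)
  T_b: need (0, 1) fits (1, 2); releases (1, 0), pool now (2, 2)
  T_a: need (2, 1) fits (2, 2); releases (1, 1), pool now (3, 3)
  T_c: need (3, 3) fits (3, 3); releases (0, 3), pool now (3, 6)
  T_e: need (2, 5) fits (3, 6); releases (1, 0), pool now (4, 6)
  T_d: need (3, 6) fits (4, 6); releases (0, 2), pool now (4, 8)
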